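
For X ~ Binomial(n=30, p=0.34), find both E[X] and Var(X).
E[X] = 10.2000, Var(X) = 6.7320

We have X ~ Binomial(n=30, p=0.34).

For a Binomial distribution with n=30, p=0.34:

Expected value:
E[X] = 10.2000

Variance:
Var(X) = 6.7320

Standard deviation:
σ = √Var(X) = 2.5946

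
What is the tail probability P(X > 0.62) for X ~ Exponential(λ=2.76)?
0.180649

We have X ~ Exponential(λ=2.76).

P(X > 0.62) = 1 - P(X ≤ 0.62)
                = 1 - F(0.62)
                = 1 - 0.819351
                = 0.180649

So there's approximately a 18.1% chance that X exceeds 0.62.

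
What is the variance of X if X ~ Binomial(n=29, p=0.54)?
7.2036

We have X ~ Binomial(n=29, p=0.54).

For a Binomial distribution with n=29, p=0.54:
Var(X) = 7.2036

The variance measures the spread of the distribution around the mean.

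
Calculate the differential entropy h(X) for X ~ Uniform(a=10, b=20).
2.3026 nats

We have X ~ Uniform(a=10, b=20).

The differential entropy measures the uncertainty or information content of the distribution.

For a Uniform distribution with a=10, b=20:
h(X) = 2.3026 nats

(In bits, this would be 3.3219 bits.)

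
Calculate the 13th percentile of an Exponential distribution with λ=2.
0.0696

We have X ~ Exponential(λ=2).

We want to find x such that P(X ≤ x) = 0.13.

This is the 13th percentile, which means 13% of values fall below this point.

Using the inverse CDF (quantile function):
x = F⁻¹(0.13) = 0.0696

Verification: P(X ≤ 0.0696) = 0.13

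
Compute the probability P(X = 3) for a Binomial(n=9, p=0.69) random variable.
0.024490

We have X ~ Binomial(n=9, p=0.69).

For a Binomial distribution, the PMF gives us the probability of each outcome.

Using the PMF formula:
P(X = 3) = 0.024490

Rounded to 4 decimal places: 0.0245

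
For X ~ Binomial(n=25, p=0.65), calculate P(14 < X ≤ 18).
0.597759

We have X ~ Binomial(n=25, p=0.65).

To find P(14 < X ≤ 18), we use:
P(14 < X ≤ 18) = P(X ≤ 18) - P(X ≤ 14)
                 = F(18) - F(14)
                 = 0.826597 - 0.228839
                 = 0.597759

So there's approximately a 59.8% chance that X falls in this range.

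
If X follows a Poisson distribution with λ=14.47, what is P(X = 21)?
0.023837

We have X ~ Poisson(λ=14.47).

For a Poisson distribution, the PMF gives us the probability of each outcome.

Using the PMF formula:
P(X = 21) = 0.023837

Rounded to 4 decimal places: 0.0238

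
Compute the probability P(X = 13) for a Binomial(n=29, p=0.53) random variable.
0.100182

We have X ~ Binomial(n=29, p=0.53).

For a Binomial distribution, the PMF gives us the probability of each outcome.

Using the PMF formula:
P(X = 13) = 0.100182

Rounded to 4 decimal places: 0.1002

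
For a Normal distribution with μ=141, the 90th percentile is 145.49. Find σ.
σ = 3.5036

For X ~ Normal(μ, σ), the p-th percentile satisfies x = μ + z_p × σ,
where z_p = Φ⁻¹(p) is the standard normal quantile.

Step 1: z_{0.9} = Φ⁻¹(0.9) = 1.2816

Step 2: Solve for σ:
145.49 = 141 + 1.2816 × σ
σ = (145.49 - 141) / 1.2816
σ = 4.49 / 1.2816
σ = 3.5036

Verification: μ + z × σ = 141 + 1.2816 × 3.5036 = 145.49 ✓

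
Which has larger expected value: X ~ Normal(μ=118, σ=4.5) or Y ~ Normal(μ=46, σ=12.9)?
X has larger mean (118.0000 > 46.0000)

Compute the expected value for each distribution:

X ~ Normal(μ=118, σ=4.5):
E[X] = 118.0000

Y ~ Normal(μ=46, σ=12.9):
E[Y] = 46.0000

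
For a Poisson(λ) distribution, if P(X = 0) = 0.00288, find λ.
λ = 5.8500

For a Poisson(λ) distribution, the PMF at 0 is:
P(X = 0) = λ^0 e^(-λ) / 0! = e^(-λ)

Given P(X = 0) = 0.00288:
e^(-λ) = 0.00288
-λ = ln(0.00288)
λ = -ln(0.00288) = 5.8500

Verification: e^(-5.8500) = 0.00288 ✓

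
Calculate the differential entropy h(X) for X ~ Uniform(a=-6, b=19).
3.2189 nats

We have X ~ Uniform(a=-6, b=19).

The differential entropy measures the uncertainty or information content of the distribution.

For a Uniform distribution with a=-6, b=19:
h(X) = 3.2189 nats

(In bits, this would be 4.6439 bits.)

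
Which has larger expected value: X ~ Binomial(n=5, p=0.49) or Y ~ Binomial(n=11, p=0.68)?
Y has larger mean (7.4800 > 2.4500)

Compute the expected value for each distribution:

X ~ Binomial(n=5, p=0.49):
E[X] = 2.4500

Y ~ Binomial(n=11, p=0.68):
E[Y] = 7.4800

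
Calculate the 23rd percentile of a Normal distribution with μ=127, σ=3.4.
124.4879

We have X ~ Normal(μ=127, σ=3.4).

We want to find x such that P(X ≤ x) = 0.23.

This is the 23rd percentile, which means 23% of values fall below this point.

Using the inverse CDF (quantile function):
x = F⁻¹(0.23) = 124.4879

Verification: P(X ≤ 124.4879) = 0.23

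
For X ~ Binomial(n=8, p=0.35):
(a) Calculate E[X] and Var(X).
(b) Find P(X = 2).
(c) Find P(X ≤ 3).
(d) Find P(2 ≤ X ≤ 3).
(a) E[X] = 2.8000, Var(X) = 1.8200
(b) P(X = 2) = 0.258687
(c) P(X ≤ 3) = 0.706399
(d) P(2 ≤ X ≤ 3) = 0.537273

We have X ~ Binomial(n=8, p=0.35).

(a) Moments:
E[X] = 2.8000
Var(X) = 1.8200
σ = √Var(X) = 1.3491

(b) Point probability using PMF:
P(X = 2) = 0.258687

(c) Cumulative probability using CDF:
P(X ≤ 3) = F(3) = 0.706399

(d) Range probability:
P(2 ≤ X ≤ 3) = P(X ≤ 3) - P(X ≤ 1)
                   = F(3) - F(1)
                   = 0.706399 - 0.169127
                   = 0.537273

This means approximately 53.7% of outcomes fall in the interval [2, 3].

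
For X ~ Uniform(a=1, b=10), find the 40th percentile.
4.6000

We have X ~ Uniform(a=1, b=10).

We want to find x such that P(X ≤ x) = 0.4.

This is the 40th percentile, which means 40% of values fall below this point.

Using the inverse CDF (quantile function):
x = F⁻¹(0.4) = 4.6000

Verification: P(X ≤ 4.6000) = 0.4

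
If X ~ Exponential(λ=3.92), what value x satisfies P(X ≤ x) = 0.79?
0.3981

We have X ~ Exponential(λ=3.92).

We want to find x such that P(X ≤ x) = 0.79.

This is the 79th percentile, which means 79% of values fall below this point.

Using the inverse CDF (quantile function):
x = F⁻¹(0.79) = 0.3981

Verification: P(X ≤ 0.3981) = 0.79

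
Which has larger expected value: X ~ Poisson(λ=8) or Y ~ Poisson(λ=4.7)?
X has larger mean (8.0000 > 4.7000)

Compute the expected value for each distribution:

X ~ Poisson(λ=8):
E[X] = 8.0000

Y ~ Poisson(λ=4.7):
E[Y] = 4.7000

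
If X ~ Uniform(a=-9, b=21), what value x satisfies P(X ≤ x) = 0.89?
17.7000

We have X ~ Uniform(a=-9, b=21).

We want to find x such that P(X ≤ x) = 0.89.

This is the 89th percentile, which means 89% of values fall below this point.

Using the inverse CDF (quantile function):
x = F⁻¹(0.89) = 17.7000

Verification: P(X ≤ 17.7000) = 0.89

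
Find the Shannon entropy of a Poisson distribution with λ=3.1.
1.9494 nats

We have X ~ Poisson(λ=3.1).

The Shannon entropy measures the uncertainty or information content of the distribution.

For a Poisson distribution with λ=3.1:
H(X) = 1.9494 nats

(In bits, this would be 2.8124 bits.)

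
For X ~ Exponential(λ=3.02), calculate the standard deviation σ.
0.3311

We have X ~ Exponential(λ=3.02).

For an Exponential distribution with λ=3.02:
σ = √Var(X) = 0.3311

The standard deviation is the square root of the variance.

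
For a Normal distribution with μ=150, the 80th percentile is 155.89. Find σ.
σ = 6.9984

For X ~ Normal(μ, σ), the p-th percentile satisfies x = μ + z_p × σ,
where z_p = Φ⁻¹(p) is the standard normal quantile.

Step 1: z_{0.8} = Φ⁻¹(0.8) = 0.8416

Step 2: Solve for σ:
155.89 = 150 + 0.8416 × σ
σ = (155.89 - 150) / 0.8416
σ = 5.89 / 0.8416
σ = 6.9984

Verification: μ + z × σ = 150 + 0.8416 × 6.9984 = 155.89 ✓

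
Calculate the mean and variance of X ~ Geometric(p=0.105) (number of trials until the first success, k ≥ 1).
E[X] = 9.5238, Var(X) = 81.1791

We have X ~ Geometric(p=0.105) (number of trials until the first success, k ≥ 1).

For a Geometric distribution with p=0.105 (number of trials until the first success, k ≥ 1):

Expected value:
E[X] = 9.5238

Variance:
Var(X) = 81.1791

Standard deviation:
σ = √Var(X) = 9.0099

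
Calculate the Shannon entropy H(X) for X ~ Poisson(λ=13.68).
2.7206 nats

We have X ~ Poisson(λ=13.68).

The Shannon entropy measures the uncertainty or information content of the distribution.

For a Poisson distribution with λ=13.68:
H(X) = 2.7206 nats

(In bits, this would be 3.9249 bits.)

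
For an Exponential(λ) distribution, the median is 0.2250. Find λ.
λ = 3.0807

For X ~ Exponential(λ), the CDF is F(x) = 1 - e^(-λx).
The median m satisfies F(m) = 0.5:
1 - e^(-λm) = 0.5
e^(-λm) = 0.5
λm = ln(2)
m = ln(2) / λ

Given m = 0.2250:
λ = ln(2) / 0.2250 = 0.693147 / 0.2250 = 3.0807

Verification: ln(2) / 3.0807 = 0.2250 ✓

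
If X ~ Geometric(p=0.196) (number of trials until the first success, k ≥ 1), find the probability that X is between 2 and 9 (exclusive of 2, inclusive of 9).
0.506036

We have X ~ Geometric(p=0.196) (number of trials until the first success, k ≥ 1).

To find P(2 < X ≤ 9), we use:
P(2 < X ≤ 9) = P(X ≤ 9) - P(X ≤ 2)
                 = F(9) - F(2)
                 = 0.859620 - 0.353584
                 = 0.506036

So there's approximately a 50.6% chance that X falls in this range.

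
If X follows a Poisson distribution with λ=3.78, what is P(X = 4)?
0.194143

We have X ~ Poisson(λ=3.78).

For a Poisson distribution, the PMF gives us the probability of each outcome.

Using the PMF formula:
P(X = 4) = 0.194143

Rounded to 4 decimal places: 0.1941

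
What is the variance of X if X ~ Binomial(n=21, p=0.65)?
4.7775

We have X ~ Binomial(n=21, p=0.65).

For a Binomial distribution with n=21, p=0.65:
Var(X) = 4.7775

The variance measures the spread of the distribution around the mean.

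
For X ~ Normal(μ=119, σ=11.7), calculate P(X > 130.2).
0.169217

We have X ~ Normal(μ=119, σ=11.7).

P(X > 130.2) = 1 - P(X ≤ 130.2)
                = 1 - F(130.2)
                = 1 - 0.830783
                = 0.169217

So there's approximately a 16.9% chance that X exceeds 130.2.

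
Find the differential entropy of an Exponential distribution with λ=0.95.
1.0513 nats

We have X ~ Exponential(λ=0.95).

The differential entropy measures the uncertainty or information content of the distribution.

For an Exponential distribution with λ=0.95:
h(X) = 1.0513 nats

(In bits, this would be 1.5167 bits.)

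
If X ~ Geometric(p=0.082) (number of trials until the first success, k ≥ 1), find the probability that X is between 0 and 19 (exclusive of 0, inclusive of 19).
0.803206

We have X ~ Geometric(p=0.082) (number of trials until the first success, k ≥ 1).

To find P(0 < X ≤ 19), we use:
P(0 < X ≤ 19) = P(X ≤ 19) - P(X ≤ 0)
                 = F(19) - F(0)
                 = 0.803206 - 0.000000
                 = 0.803206

So there's approximately a 80.3% chance that X falls in this range.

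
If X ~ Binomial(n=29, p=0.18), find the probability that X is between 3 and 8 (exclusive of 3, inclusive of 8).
0.729244

We have X ~ Binomial(n=29, p=0.18).

To find P(3 < X ≤ 8), we use:
P(3 < X ≤ 8) = P(X ≤ 8) - P(X ≤ 3)
                 = F(8) - F(3)
                 = 0.936910 - 0.207666
                 = 0.729244

So there's approximately a 72.9% chance that X falls in this range.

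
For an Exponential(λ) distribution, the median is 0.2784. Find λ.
λ = 2.4898

For X ~ Exponential(λ), the CDF is F(x) = 1 - e^(-λx).
The median m satisfies F(m) = 0.5:
1 - e^(-λm) = 0.5
e^(-λm) = 0.5
λm = ln(2)
m = ln(2) / λ

Given m = 0.2784:
λ = ln(2) / 0.2784 = 0.693147 / 0.2784 = 2.4898

Verification: ln(2) / 2.4898 = 0.2784 ✓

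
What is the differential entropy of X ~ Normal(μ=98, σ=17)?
4.2522 nats

We have X ~ Normal(μ=98, σ=17).

The differential entropy measures the uncertainty or information content of the distribution.

For a Normal distribution with μ=98, σ=17:
h(X) = 4.2522 nats

(In bits, this would be 6.1346 bits.)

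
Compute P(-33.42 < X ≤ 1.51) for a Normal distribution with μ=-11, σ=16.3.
0.694109

We have X ~ Normal(μ=-11, σ=16.3).

To find P(-33.42 < X ≤ 1.51), we use:
P(-33.42 < X ≤ 1.51) = P(X ≤ 1.51) - P(X ≤ -33.42)
                 = F(1.51) - F(-33.42)
                 = 0.778603 - 0.084494
                 = 0.694109

So there's approximately a 69.4% chance that X falls in this range.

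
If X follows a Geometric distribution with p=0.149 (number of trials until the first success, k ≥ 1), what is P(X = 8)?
0.048161

We have X ~ Geometric(p=0.149) (number of trials until the first success, k ≥ 1).

For a Geometric distribution, the PMF gives us the probability of each outcome.

Using the PMF formula:
P(X = 8) = 0.048161

Rounded to 4 decimal places: 0.0482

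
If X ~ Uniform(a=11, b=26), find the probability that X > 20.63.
0.358000

We have X ~ Uniform(a=11, b=26).

P(X > 20.63) = 1 - P(X ≤ 20.63)
                = 1 - F(20.63)
                = 1 - 0.642000
                = 0.358000

So there's approximately a 35.8% chance that X exceeds 20.63.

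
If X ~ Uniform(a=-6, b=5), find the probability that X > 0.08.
0.447273

We have X ~ Uniform(a=-6, b=5).

P(X > 0.08) = 1 - P(X ≤ 0.08)
                = 1 - F(0.08)
                = 1 - 0.552727
                = 0.447273

So there's approximately a 44.7% chance that X exceeds 0.08.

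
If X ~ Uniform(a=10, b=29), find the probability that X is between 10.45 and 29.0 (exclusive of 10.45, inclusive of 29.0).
0.976316

We have X ~ Uniform(a=10, b=29).

To find P(10.45 < X ≤ 29.0), we use:
P(10.45 < X ≤ 29.0) = P(X ≤ 29.0) - P(X ≤ 10.45)
                 = F(29.0) - F(10.45)
                 = 1.000000 - 0.023684
                 = 0.976316

So there's approximately a 97.6% chance that X falls in this range.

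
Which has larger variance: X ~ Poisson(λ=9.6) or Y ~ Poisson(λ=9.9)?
Y has larger variance (9.9000 > 9.6000)

Compute the variance for each distribution:

X ~ Poisson(λ=9.6):
Var(X) = 9.6000

Y ~ Poisson(λ=9.9):
Var(Y) = 9.9000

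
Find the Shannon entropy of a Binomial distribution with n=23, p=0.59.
2.2764 nats

We have X ~ Binomial(n=23, p=0.59).

The Shannon entropy measures the uncertainty or information content of the distribution.

For a Binomial distribution with n=23, p=0.59:
H(X) = 2.2764 nats

(In bits, this would be 3.2841 bits.)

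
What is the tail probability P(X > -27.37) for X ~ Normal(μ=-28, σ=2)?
0.376381

We have X ~ Normal(μ=-28, σ=2).

P(X > -27.37) = 1 - P(X ≤ -27.37)
                = 1 - F(-27.37)
                = 1 - 0.623619
                = 0.376381

So there's approximately a 37.6% chance that X exceeds -27.37.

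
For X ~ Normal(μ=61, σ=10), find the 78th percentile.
68.7219

We have X ~ Normal(μ=61, σ=10).

We want to find x such that P(X ≤ x) = 0.78.

This is the 78th percentile, which means 78% of values fall below this point.

Using the inverse CDF (quantile function):
x = F⁻¹(0.78) = 68.7219

Verification: P(X ≤ 68.7219) = 0.78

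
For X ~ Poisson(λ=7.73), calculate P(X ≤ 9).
0.749509

We have X ~ Poisson(λ=7.73).

The CDF gives us P(X ≤ k).

Using the CDF:
P(X ≤ 9) = 0.749509

This means there's approximately a 75.0% chance that X is at most 9.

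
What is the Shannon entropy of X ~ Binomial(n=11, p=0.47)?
1.9219 nats

We have X ~ Binomial(n=11, p=0.47).

The Shannon entropy measures the uncertainty or information content of the distribution.

For a Binomial distribution with n=11, p=0.47:
H(X) = 1.9219 nats

(In bits, this would be 2.7727 bits.)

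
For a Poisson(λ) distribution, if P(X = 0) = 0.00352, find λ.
λ = 5.6493

For a Poisson(λ) distribution, the PMF at 0 is:
P(X = 0) = λ^0 e^(-λ) / 0! = e^(-λ)

Given P(X = 0) = 0.00352:
e^(-λ) = 0.00352
-λ = ln(0.00352)
λ = -ln(0.00352) = 5.6493

Verification: e^(-5.6493) = 0.00352 ✓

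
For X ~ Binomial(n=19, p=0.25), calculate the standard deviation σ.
1.8875

We have X ~ Binomial(n=19, p=0.25).

For a Binomial distribution with n=19, p=0.25:
σ = √Var(X) = 1.8875

The standard deviation is the square root of the variance.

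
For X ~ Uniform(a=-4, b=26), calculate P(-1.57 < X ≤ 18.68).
0.675000

We have X ~ Uniform(a=-4, b=26).

To find P(-1.57 < X ≤ 18.68), we use:
P(-1.57 < X ≤ 18.68) = P(X ≤ 18.68) - P(X ≤ -1.57)
                 = F(18.68) - F(-1.57)
                 = 0.756000 - 0.081000
                 = 0.675000

So there's approximately a 67.5% chance that X falls in this range.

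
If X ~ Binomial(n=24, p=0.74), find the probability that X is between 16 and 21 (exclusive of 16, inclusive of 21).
0.697442

We have X ~ Binomial(n=24, p=0.74).

To find P(16 < X ≤ 21), we use:
P(16 < X ≤ 21) = P(X ≤ 21) - P(X ≤ 16)
                 = F(21) - F(16)
                 = 0.968371 - 0.270928
                 = 0.697442

So there's approximately a 69.7% chance that X falls in this range.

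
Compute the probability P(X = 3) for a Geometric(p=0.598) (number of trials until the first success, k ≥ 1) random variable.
0.096639

We have X ~ Geometric(p=0.598) (number of trials until the first success, k ≥ 1).

For a Geometric distribution, the PMF gives us the probability of each outcome.

Using the PMF formula:
P(X = 3) = 0.096639

Rounded to 4 decimal places: 0.0966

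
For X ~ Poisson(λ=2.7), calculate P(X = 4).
0.148816

We have X ~ Poisson(λ=2.7).

For a Poisson distribution, the PMF gives us the probability of each outcome.

Using the PMF formula:
P(X = 4) = 0.148816

Rounded to 4 decimal places: 0.1488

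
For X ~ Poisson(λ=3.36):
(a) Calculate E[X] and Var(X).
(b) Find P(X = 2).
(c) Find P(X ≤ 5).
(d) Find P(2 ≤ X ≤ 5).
(a) E[X] = 3.3600, Var(X) = 3.3600
(b) P(X = 2) = 0.196074
(c) P(X ≤ 5) = 0.875549
(d) P(2 ≤ X ≤ 5) = 0.724103

We have X ~ Poisson(λ=3.36).

(a) Moments:
E[X] = 3.3600
Var(X) = 3.3600
σ = √Var(X) = 1.8330

(b) Point probability using PMF:
P(X = 2) = 0.196074

(c) Cumulative probability using CDF:
P(X ≤ 5) = F(5) = 0.875549

(d) Range probability:
P(2 ≤ X ≤ 5) = P(X ≤ 5) - P(X ≤ 1)
                   = F(5) - F(1)
                   = 0.875549 - 0.151446
                   = 0.724103

This means approximately 72.4% of outcomes fall in the interval [2, 5].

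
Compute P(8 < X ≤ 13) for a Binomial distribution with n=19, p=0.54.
0.725464

We have X ~ Binomial(n=19, p=0.54).

To find P(8 < X ≤ 13), we use:
P(8 < X ≤ 13) = P(X ≤ 13) - P(X ≤ 8)
                 = F(13) - F(8)
                 = 0.934172 - 0.208708
                 = 0.725464

So there's approximately a 72.5% chance that X falls in this range.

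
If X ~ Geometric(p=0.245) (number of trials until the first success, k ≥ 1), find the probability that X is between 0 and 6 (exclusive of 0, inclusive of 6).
0.814783

We have X ~ Geometric(p=0.245) (number of trials until the first success, k ≥ 1).

To find P(0 < X ≤ 6), we use:
P(0 < X ≤ 6) = P(X ≤ 6) - P(X ≤ 0)
                 = F(6) - F(0)
                 = 0.814783 - 0.000000
                 = 0.814783

So there's approximately a 81.5% chance that X falls in this range.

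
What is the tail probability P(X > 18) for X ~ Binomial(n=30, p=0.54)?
0.200375

We have X ~ Binomial(n=30, p=0.54).

P(X > 18) = 1 - P(X ≤ 18)
                = 1 - F(18)
                = 1 - 0.799625
                = 0.200375

So there's approximately a 20.0% chance that X exceeds 18.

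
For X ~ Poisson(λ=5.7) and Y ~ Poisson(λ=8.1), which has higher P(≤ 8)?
X has higher probability (P(X ≤ 8) = 0.8766 > P(Y ≤ 8) = 0.5786)

Compute P(≤ 8) for each distribution:

X ~ Poisson(λ=5.7):
P(X ≤ 8) = 0.8766

Y ~ Poisson(λ=8.1):
P(Y ≤ 8) = 0.5786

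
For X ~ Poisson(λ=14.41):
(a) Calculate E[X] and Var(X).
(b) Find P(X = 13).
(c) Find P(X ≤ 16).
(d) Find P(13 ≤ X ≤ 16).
(a) E[X] = 14.4100, Var(X) = 14.4100
(b) P(X = 13) = 0.102369
(c) P(X ≤ 16) = 0.719453
(d) P(13 ≤ X ≤ 16) = 0.400122

We have X ~ Poisson(λ=14.41).

(a) Moments:
E[X] = 14.4100
Var(X) = 14.4100
σ = √Var(X) = 3.7961

(b) Point probability using PMF:
P(X = 13) = 0.102369

(c) Cumulative probability using CDF:
P(X ≤ 16) = F(16) = 0.719453

(d) Range probability:
P(13 ≤ X ≤ 16) = P(X ≤ 16) - P(X ≤ 12)
                   = F(16) - F(12)
                   = 0.719453 - 0.319331
                   = 0.400122

This means approximately 40.0% of outcomes fall in the interval [13, 16].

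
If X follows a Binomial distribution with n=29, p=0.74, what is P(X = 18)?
0.056224

We have X ~ Binomial(n=29, p=0.74).

For a Binomial distribution, the PMF gives us the probability of each outcome.

Using the PMF formula:
P(X = 18) = 0.056224

Rounded to 4 decimal places: 0.0562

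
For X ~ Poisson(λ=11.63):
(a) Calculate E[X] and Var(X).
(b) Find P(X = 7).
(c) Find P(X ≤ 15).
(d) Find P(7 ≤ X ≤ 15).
(a) E[X] = 11.6300, Var(X) = 11.6300
(b) P(X = 7) = 0.050791
(c) P(X ≤ 15) = 0.869939
(d) P(7 ≤ X ≤ 15) = 0.813770

We have X ~ Poisson(λ=11.63).

(a) Moments:
E[X] = 11.6300
Var(X) = 11.6300
σ = √Var(X) = 3.4103

(b) Point probability using PMF:
P(X = 7) = 0.050791

(c) Cumulative probability using CDF:
P(X ≤ 15) = F(15) = 0.869939

(d) Range probability:
P(7 ≤ X ≤ 15) = P(X ≤ 15) - P(X ≤ 6)
                   = F(15) - F(6)
                   = 0.869939 - 0.056168
                   = 0.813770

This means approximately 81.4% of outcomes fall in the interval [7, 15].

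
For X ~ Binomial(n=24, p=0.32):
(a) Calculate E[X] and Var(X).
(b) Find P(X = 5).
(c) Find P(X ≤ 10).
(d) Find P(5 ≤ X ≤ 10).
(a) E[X] = 7.6800, Var(X) = 5.2224
(b) P(X = 5) = 0.093724
(c) P(X ≤ 10) = 0.889564
(d) P(5 ≤ X ≤ 10) = 0.812606

We have X ~ Binomial(n=24, p=0.32).

(a) Moments:
E[X] = 7.6800
Var(X) = 5.2224
σ = √Var(X) = 2.2853

(b) Point probability using PMF:
P(X = 5) = 0.093724

(c) Cumulative probability using CDF:
P(X ≤ 10) = F(10) = 0.889564

(d) Range probability:
P(5 ≤ X ≤ 10) = P(X ≤ 10) - P(X ≤ 4)
                   = F(10) - F(4)
                   = 0.889564 - 0.076959
                   = 0.812606

This means approximately 81.3% of outcomes fall in the interval [5, 10].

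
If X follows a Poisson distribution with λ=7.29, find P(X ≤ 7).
0.555588

We have X ~ Poisson(λ=7.29).

The CDF gives us P(X ≤ k).

Using the CDF:
P(X ≤ 7) = 0.555588

This means there's approximately a 55.6% chance that X is at most 7.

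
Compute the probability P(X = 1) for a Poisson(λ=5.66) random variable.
0.019711

We have X ~ Poisson(λ=5.66).

For a Poisson distribution, the PMF gives us the probability of each outcome.

Using the PMF formula:
P(X = 1) = 0.019711

Rounded to 4 decimal places: 0.0197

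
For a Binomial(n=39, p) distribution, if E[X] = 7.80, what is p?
p = 0.2

For a Binomial(n, p) distribution:
E[X] = n × p

Given n = 39 and E[X] = 7.80:
7.80 = 39 × p
p = 7.80 / 39 = 0.2

Verification: Binomial(39, 0.2) has E[X] = 7.80 ✓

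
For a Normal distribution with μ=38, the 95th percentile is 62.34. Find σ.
σ = 14.7977

For X ~ Normal(μ, σ), the p-th percentile satisfies x = μ + z_p × σ,
where z_p = Φ⁻¹(p) is the standard normal quantile.

Step 1: z_{0.95} = Φ⁻¹(0.95) = 1.6449

Step 2: Solve for σ:
62.34 = 38 + 1.6449 × σ
σ = (62.34 - 38) / 1.6449
σ = 24.34 / 1.6449
σ = 14.7977

Verification: μ + z × σ = 38 + 1.6449 × 14.7977 = 62.34 ✓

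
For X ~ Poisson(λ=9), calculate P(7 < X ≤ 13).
0.602252

We have X ~ Poisson(λ=9).

To find P(7 < X ≤ 13), we use:
P(7 < X ≤ 13) = P(X ≤ 13) - P(X ≤ 7)
                 = F(13) - F(7)
                 = 0.926149 - 0.323897
                 = 0.602252

So there's approximately a 60.2% chance that X falls in this range.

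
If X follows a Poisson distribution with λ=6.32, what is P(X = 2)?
0.035947

We have X ~ Poisson(λ=6.32).

For a Poisson distribution, the PMF gives us the probability of each outcome.

Using the PMF formula:
P(X = 2) = 0.035947

Rounded to 4 decimal places: 0.0359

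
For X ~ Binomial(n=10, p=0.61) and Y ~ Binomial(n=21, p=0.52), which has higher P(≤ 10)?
X has higher probability (P(X ≤ 10) = 1.0000 > P(Y ≤ 10) = 0.4264)

Compute P(≤ 10) for each distribution:

X ~ Binomial(n=10, p=0.61):
P(X ≤ 10) = 1.0000

Y ~ Binomial(n=21, p=0.52):
P(Y ≤ 10) = 0.4264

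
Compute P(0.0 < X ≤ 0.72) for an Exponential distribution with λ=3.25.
0.903672

We have X ~ Exponential(λ=3.25).

To find P(0.0 < X ≤ 0.72), we use:
P(0.0 < X ≤ 0.72) = P(X ≤ 0.72) - P(X ≤ 0.0)
                 = F(0.72) - F(0.0)
                 = 0.903672 - 0.000000
                 = 0.903672

So there's approximately a 90.4% chance that X falls in this range.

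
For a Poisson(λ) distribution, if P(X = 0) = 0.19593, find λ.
λ = 1.6300

For a Poisson(λ) distribution, the PMF at 0 is:
P(X = 0) = λ^0 e^(-λ) / 0! = e^(-λ)

Given P(X = 0) = 0.19593:
e^(-λ) = 0.19593
-λ = ln(0.19593)
λ = -ln(0.19593) = 1.6300

Verification: e^(-1.6300) = 0.19593 ✓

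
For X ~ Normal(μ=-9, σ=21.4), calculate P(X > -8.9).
0.498136

We have X ~ Normal(μ=-9, σ=21.4).

P(X > -8.9) = 1 - P(X ≤ -8.9)
                = 1 - F(-8.9)
                = 1 - 0.501864
                = 0.498136

So there's approximately a 49.8% chance that X exceeds -8.9.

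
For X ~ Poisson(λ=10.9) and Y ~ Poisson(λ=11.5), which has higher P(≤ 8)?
X has higher probability (P(X ≤ 8) = 0.2410 > P(Y ≤ 8) = 0.1906)

Compute P(≤ 8) for each distribution:

X ~ Poisson(λ=10.9):
P(X ≤ 8) = 0.2410

Y ~ Poisson(λ=11.5):
P(Y ≤ 8) = 0.1906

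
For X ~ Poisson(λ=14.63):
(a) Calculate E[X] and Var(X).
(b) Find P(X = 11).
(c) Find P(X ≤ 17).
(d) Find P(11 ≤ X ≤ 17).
(a) E[X] = 14.6300, Var(X) = 14.6300
(b) P(X = 11) = 0.072913
(c) P(X ≤ 17) = 0.779397
(d) P(11 ≤ X ≤ 17) = 0.641811

We have X ~ Poisson(λ=14.63).

(a) Moments:
E[X] = 14.6300
Var(X) = 14.6300
σ = √Var(X) = 3.8249

(b) Point probability using PMF:
P(X = 11) = 0.072913

(c) Cumulative probability using CDF:
P(X ≤ 17) = F(17) = 0.779397

(d) Range probability:
P(11 ≤ X ≤ 17) = P(X ≤ 17) - P(X ≤ 10)
                   = F(17) - F(10)
                   = 0.779397 - 0.137586
                   = 0.641811

This means approximately 64.2% of outcomes fall in the interval [11, 17].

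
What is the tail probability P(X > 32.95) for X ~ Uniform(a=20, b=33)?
0.003846

We have X ~ Uniform(a=20, b=33).

P(X > 32.95) = 1 - P(X ≤ 32.95)
                = 1 - F(32.95)
                = 1 - 0.996154
                = 0.003846

So there's approximately a 0.4% chance that X exceeds 32.95.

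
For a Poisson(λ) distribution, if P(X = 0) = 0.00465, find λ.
λ = 5.3709

For a Poisson(λ) distribution, the PMF at 0 is:
P(X = 0) = λ^0 e^(-λ) / 0! = e^(-λ)

Given P(X = 0) = 0.00465:
e^(-λ) = 0.00465
-λ = ln(0.00465)
λ = -ln(0.00465) = 5.3709

Verification: e^(-5.3709) = 0.00465 ✓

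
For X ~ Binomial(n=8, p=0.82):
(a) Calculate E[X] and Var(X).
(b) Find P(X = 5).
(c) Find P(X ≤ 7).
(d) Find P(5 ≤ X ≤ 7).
(a) E[X] = 6.5600, Var(X) = 1.1808
(b) P(X = 5) = 0.121081
(c) P(X ≤ 7) = 0.795586
(d) P(5 ≤ X ≤ 7) = 0.755847

We have X ~ Binomial(n=8, p=0.82).

(a) Moments:
E[X] = 6.5600
Var(X) = 1.1808
σ = √Var(X) = 1.0866

(b) Point probability using PMF:
P(X = 5) = 0.121081

(c) Cumulative probability using CDF:
P(X ≤ 7) = F(7) = 0.795586

(d) Range probability:
P(5 ≤ X ≤ 7) = P(X ≤ 7) - P(X ≤ 4)
                   = F(7) - F(4)
                   = 0.795586 - 0.039739
                   = 0.755847

This means approximately 75.6% of outcomes fall in the interval [5, 7].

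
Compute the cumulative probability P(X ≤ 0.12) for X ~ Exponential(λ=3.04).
0.305664

We have X ~ Exponential(λ=3.04).

The CDF gives us P(X ≤ k).

Using the CDF:
P(X ≤ 0.12) = 0.305664

This means there's approximately a 30.6% chance that X is at most 0.12.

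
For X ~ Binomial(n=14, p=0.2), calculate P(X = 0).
0.043980

We have X ~ Binomial(n=14, p=0.2).

For a Binomial distribution, the PMF gives us the probability of each outcome.

Using the PMF formula:
P(X = 0) = 0.043980

Rounded to 4 decimal places: 0.0440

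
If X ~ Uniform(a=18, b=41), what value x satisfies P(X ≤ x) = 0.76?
35.4800

We have X ~ Uniform(a=18, b=41).

We want to find x such that P(X ≤ x) = 0.76.

This is the 76th percentile, which means 76% of values fall below this point.

Using the inverse CDF (quantile function):
x = F⁻¹(0.76) = 35.4800

Verification: P(X ≤ 35.4800) = 0.76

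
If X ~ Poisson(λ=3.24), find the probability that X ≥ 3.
0.628382

We have X ~ Poisson(λ=3.24).

For discrete distributions, P(X ≥ 3) = 1 - P(X ≤ 2).

P(X ≤ 2) = 0.371618
P(X ≥ 3) = 1 - 0.371618 = 0.628382

So there's approximately a 62.8% chance that X is at least 3.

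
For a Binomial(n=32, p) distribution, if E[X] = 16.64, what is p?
p = 0.52

For a Binomial(n, p) distribution:
E[X] = n × p

Given n = 32 and E[X] = 16.64:
16.64 = 32 × p
p = 16.64 / 32 = 0.52

Verification: Binomial(32, 0.52) has E[X] = 16.64 ✓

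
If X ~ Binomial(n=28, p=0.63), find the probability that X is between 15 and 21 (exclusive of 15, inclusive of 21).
0.738608

We have X ~ Binomial(n=28, p=0.63).

To find P(15 < X ≤ 21), we use:
P(15 < X ≤ 21) = P(X ≤ 21) - P(X ≤ 15)
                 = F(21) - F(15)
                 = 0.938434 - 0.199825
                 = 0.738608

So there's approximately a 73.9% chance that X falls in this range.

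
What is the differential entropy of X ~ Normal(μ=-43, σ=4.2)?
2.8540 nats

We have X ~ Normal(μ=-43, σ=4.2).

The differential entropy measures the uncertainty or information content of the distribution.

For a Normal distribution with μ=-43, σ=4.2:
h(X) = 2.8540 nats

(In bits, this would be 4.1175 bits.)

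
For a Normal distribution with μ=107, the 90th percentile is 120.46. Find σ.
σ = 10.5029

For X ~ Normal(μ, σ), the p-th percentile satisfies x = μ + z_p × σ,
where z_p = Φ⁻¹(p) is the standard normal quantile.

Step 1: z_{0.9} = Φ⁻¹(0.9) = 1.2816

Step 2: Solve for σ:
120.46 = 107 + 1.2816 × σ
σ = (120.46 - 107) / 1.2816
σ = 13.46 / 1.2816
σ = 10.5029

Verification: μ + z × σ = 107 + 1.2816 × 10.5029 = 120.46 ✓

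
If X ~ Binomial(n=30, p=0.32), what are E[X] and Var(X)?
E[X] = 9.6000, Var(X) = 6.5280

We have X ~ Binomial(n=30, p=0.32).

For a Binomial distribution with n=30, p=0.32:

Expected value:
E[X] = 9.6000

Variance:
Var(X) = 6.5280

Standard deviation:
σ = √Var(X) = 2.5550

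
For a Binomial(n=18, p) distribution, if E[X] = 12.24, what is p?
p = 0.68

For a Binomial(n, p) distribution:
E[X] = n × p

Given n = 18 and E[X] = 12.24:
12.24 = 18 × p
p = 12.24 / 18 = 0.68

Verification: Binomial(18, 0.68) has E[X] = 12.24 ✓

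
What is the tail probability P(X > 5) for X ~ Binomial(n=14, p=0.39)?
0.483054

We have X ~ Binomial(n=14, p=0.39).

P(X > 5) = 1 - P(X ≤ 5)
                = 1 - F(5)
                = 1 - 0.516946
                = 0.483054

So there's approximately a 48.3% chance that X exceeds 5.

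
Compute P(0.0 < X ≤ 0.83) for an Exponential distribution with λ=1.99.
0.808276

We have X ~ Exponential(λ=1.99).

To find P(0.0 < X ≤ 0.83), we use:
P(0.0 < X ≤ 0.83) = P(X ≤ 0.83) - P(X ≤ 0.0)
                 = F(0.83) - F(0.0)
                 = 0.808276 - 0.000000
                 = 0.808276

So there's approximately a 80.8% chance that X falls in this range.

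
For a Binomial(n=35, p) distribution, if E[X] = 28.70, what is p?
p = 0.82

For a Binomial(n, p) distribution:
E[X] = n × p

Given n = 35 and E[X] = 28.70:
28.70 = 35 × p
p = 28.70 / 35 = 0.82

Verification: Binomial(35, 0.82) has E[X] = 28.70 ✓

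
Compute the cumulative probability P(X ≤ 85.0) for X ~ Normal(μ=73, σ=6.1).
0.975421

We have X ~ Normal(μ=73, σ=6.1).

The CDF gives us P(X ≤ k).

Using the CDF:
P(X ≤ 85.0) = 0.975421

This means there's approximately a 97.5% chance that X is at most 85.0.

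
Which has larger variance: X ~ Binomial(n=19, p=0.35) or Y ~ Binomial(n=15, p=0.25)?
X has larger variance (4.3225 > 2.8125)

Compute the variance for each distribution:

X ~ Binomial(n=19, p=0.35):
Var(X) = 4.3225

Y ~ Binomial(n=15, p=0.25):
Var(Y) = 2.8125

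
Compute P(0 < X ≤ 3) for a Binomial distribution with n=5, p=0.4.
0.835200

We have X ~ Binomial(n=5, p=0.4).

To find P(0 < X ≤ 3), we use:
P(0 < X ≤ 3) = P(X ≤ 3) - P(X ≤ 0)
                 = F(3) - F(0)
                 = 0.912960 - 0.077760
                 = 0.835200

So there's approximately a 83.5% chance that X falls in this range.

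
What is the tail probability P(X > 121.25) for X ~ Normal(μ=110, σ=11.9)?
0.172233

We have X ~ Normal(μ=110, σ=11.9).

P(X > 121.25) = 1 - P(X ≤ 121.25)
                = 1 - F(121.25)
                = 1 - 0.827767
                = 0.172233

So there's approximately a 17.2% chance that X exceeds 121.25.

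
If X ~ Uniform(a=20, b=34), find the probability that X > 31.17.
0.202143

We have X ~ Uniform(a=20, b=34).

P(X > 31.17) = 1 - P(X ≤ 31.17)
                = 1 - F(31.17)
                = 1 - 0.797857
                = 0.202143

So there's approximately a 20.2% chance that X exceeds 31.17.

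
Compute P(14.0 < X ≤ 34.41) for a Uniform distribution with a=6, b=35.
0.703793

We have X ~ Uniform(a=6, b=35).

To find P(14.0 < X ≤ 34.41), we use:
P(14.0 < X ≤ 34.41) = P(X ≤ 34.41) - P(X ≤ 14.0)
                 = F(34.41) - F(14.0)
                 = 0.979655 - 0.275862
                 = 0.703793

So there's approximately a 70.4% chance that X falls in this range.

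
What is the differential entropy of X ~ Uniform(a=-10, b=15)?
3.2189 nats

We have X ~ Uniform(a=-10, b=15).

The differential entropy measures the uncertainty or information content of the distribution.

For a Uniform distribution with a=-10, b=15:
h(X) = 3.2189 nats

(In bits, this would be 4.6439 bits.)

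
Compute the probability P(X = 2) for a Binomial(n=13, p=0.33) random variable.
0.103740

We have X ~ Binomial(n=13, p=0.33).

For a Binomial distribution, the PMF gives us the probability of each outcome.

Using the PMF formula:
P(X = 2) = 0.103740

Rounded to 4 decimal places: 0.1037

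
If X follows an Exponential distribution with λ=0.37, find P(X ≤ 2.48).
0.600523

We have X ~ Exponential(λ=0.37).

The CDF gives us P(X ≤ k).

Using the CDF:
P(X ≤ 2.48) = 0.600523

This means there's approximately a 60.1% chance that X is at most 2.48.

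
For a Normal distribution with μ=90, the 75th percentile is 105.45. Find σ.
σ = 22.9062

For X ~ Normal(μ, σ), the p-th percentile satisfies x = μ + z_p × σ,
where z_p = Φ⁻¹(p) is the standard normal quantile.

Step 1: z_{0.75} = Φ⁻¹(0.75) = 0.6745

Step 2: Solve for σ:
105.45 = 90 + 0.6745 × σ
σ = (105.45 - 90) / 0.6745
σ = 15.45 / 0.6745
σ = 22.9062

Verification: μ + z × σ = 90 + 0.6745 × 22.9062 = 105.45 ✓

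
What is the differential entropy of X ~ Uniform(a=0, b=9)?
2.1972 nats

We have X ~ Uniform(a=0, b=9).

The differential entropy measures the uncertainty or information content of the distribution.

For a Uniform distribution with a=0, b=9:
h(X) = 2.1972 nats

(In bits, this would be 3.1699 bits.)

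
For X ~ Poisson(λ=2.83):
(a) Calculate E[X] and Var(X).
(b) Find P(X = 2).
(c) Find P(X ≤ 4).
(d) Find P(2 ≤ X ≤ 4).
(a) E[X] = 2.8300, Var(X) = 2.8300
(b) P(X = 2) = 0.236314
(c) P(X ≤ 4) = 0.842974
(d) P(2 ≤ X ≤ 4) = 0.616955

We have X ~ Poisson(λ=2.83).

(a) Moments:
E[X] = 2.8300
Var(X) = 2.8300
σ = √Var(X) = 1.6823

(b) Point probability using PMF:
P(X = 2) = 0.236314

(c) Cumulative probability using CDF:
P(X ≤ 4) = F(4) = 0.842974

(d) Range probability:
P(2 ≤ X ≤ 4) = P(X ≤ 4) - P(X ≤ 1)
                   = F(4) - F(1)
                   = 0.842974 - 0.226019
                   = 0.616955

This means approximately 61.7% of outcomes fall in the interval [2, 4].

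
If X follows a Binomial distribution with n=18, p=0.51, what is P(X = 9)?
0.184804

We have X ~ Binomial(n=18, p=0.51).

For a Binomial distribution, the PMF gives us the probability of each outcome.

Using the PMF formula:
P(X = 9) = 0.184804

Rounded to 4 decimal places: 0.1848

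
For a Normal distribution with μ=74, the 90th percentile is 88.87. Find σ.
σ = 11.6031

For X ~ Normal(μ, σ), the p-th percentile satisfies x = μ + z_p × σ,
where z_p = Φ⁻¹(p) is the standard normal quantile.

Step 1: z_{0.9} = Φ⁻¹(0.9) = 1.2816

Step 2: Solve for σ:
88.87 = 74 + 1.2816 × σ
σ = (88.87 - 74) / 1.2816
σ = 14.87 / 1.2816
σ = 11.6031

Verification: μ + z × σ = 74 + 1.2816 × 11.6031 = 88.87 ✓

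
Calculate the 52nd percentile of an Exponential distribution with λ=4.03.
0.1821

We have X ~ Exponential(λ=4.03).

We want to find x such that P(X ≤ x) = 0.52.

This is the 52nd percentile, which means 52% of values fall below this point.

Using the inverse CDF (quantile function):
x = F⁻¹(0.52) = 0.1821

Verification: P(X ≤ 0.1821) = 0.52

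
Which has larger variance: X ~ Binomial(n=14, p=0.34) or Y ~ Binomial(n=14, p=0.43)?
Y has larger variance (3.4314 > 3.1416)

Compute the variance for each distribution:

X ~ Binomial(n=14, p=0.34):
Var(X) = 3.1416

Y ~ Binomial(n=14, p=0.43):
Var(Y) = 3.4314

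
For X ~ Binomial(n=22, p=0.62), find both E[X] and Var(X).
E[X] = 13.6400, Var(X) = 5.1832

We have X ~ Binomial(n=22, p=0.62).

For a Binomial distribution with n=22, p=0.62:

Expected value:
E[X] = 13.6400

Variance:
Var(X) = 5.1832

Standard deviation:
σ = √Var(X) = 2.2767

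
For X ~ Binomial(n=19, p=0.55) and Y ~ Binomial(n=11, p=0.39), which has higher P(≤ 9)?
Y has higher probability (P(Y ≤ 9) = 0.9994 > P(X ≤ 9) = 0.3290)

Compute P(≤ 9) for each distribution:

X ~ Binomial(n=19, p=0.55):
P(X ≤ 9) = 0.3290

Y ~ Binomial(n=11, p=0.39):
P(Y ≤ 9) = 0.9994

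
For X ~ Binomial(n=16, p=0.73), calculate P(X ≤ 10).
0.245819

We have X ~ Binomial(n=16, p=0.73).

The CDF gives us P(X ≤ k).

Using the CDF:
P(X ≤ 10) = 0.245819

This means there's approximately a 24.6% chance that X is at most 10.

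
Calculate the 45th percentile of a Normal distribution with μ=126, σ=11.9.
124.5046

We have X ~ Normal(μ=126, σ=11.9).

We want to find x such that P(X ≤ x) = 0.45.

This is the 45th percentile, which means 45% of values fall below this point.

Using the inverse CDF (quantile function):
x = F⁻¹(0.45) = 124.5046

Verification: P(X ≤ 124.5046) = 0.45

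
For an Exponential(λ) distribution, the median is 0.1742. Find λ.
λ = 3.9790

For X ~ Exponential(λ), the CDF is F(x) = 1 - e^(-λx).
The median m satisfies F(m) = 0.5:
1 - e^(-λm) = 0.5
e^(-λm) = 0.5
λm = ln(2)
m = ln(2) / λ

Given m = 0.1742:
λ = ln(2) / 0.1742 = 0.693147 / 0.1742 = 3.9790

Verification: ln(2) / 3.9790 = 0.1742 ✓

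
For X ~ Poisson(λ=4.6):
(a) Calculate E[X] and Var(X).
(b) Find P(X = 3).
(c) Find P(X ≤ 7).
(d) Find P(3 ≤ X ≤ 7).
(a) E[X] = 4.6000, Var(X) = 4.6000
(b) P(X = 3) = 0.163068
(c) P(X ≤ 7) = 0.904949
(d) P(3 ≤ X ≤ 7) = 0.742310

We have X ~ Poisson(λ=4.6).

(a) Moments:
E[X] = 4.6000
Var(X) = 4.6000
σ = √Var(X) = 2.1448

(b) Point probability using PMF:
P(X = 3) = 0.163068

(c) Cumulative probability using CDF:
P(X ≤ 7) = F(7) = 0.904949

(d) Range probability:
P(3 ≤ X ≤ 7) = P(X ≤ 7) - P(X ≤ 2)
                   = F(7) - F(2)
                   = 0.904949 - 0.162639
                   = 0.742310

This means approximately 74.2% of outcomes fall in the interval [3, 7].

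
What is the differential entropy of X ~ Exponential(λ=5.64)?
-0.7299 nats

We have X ~ Exponential(λ=5.64).

The differential entropy measures the uncertainty or information content of the distribution.

For an Exponential distribution with λ=5.64:
h(X) = -0.7299 nats

(In bits, this would be -1.0530 bits.)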